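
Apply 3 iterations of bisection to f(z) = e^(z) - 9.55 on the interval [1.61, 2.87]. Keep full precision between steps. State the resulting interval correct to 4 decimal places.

[2.2400, 2.3975]

f(1.610000) = -4.547189, f(2.870000) = 8.087018 (opposite signs)
step 1: m = 2.240000, f(m) = -0.156669 < 0 → root in [2.240000, 2.870000]
step 2: m = 2.555000, f(m) = 3.321300 > 0 → root in [2.240000, 2.555000]
step 3: m = 2.397500, f(m) = 1.445653 > 0 → root in [2.240000, 2.397500]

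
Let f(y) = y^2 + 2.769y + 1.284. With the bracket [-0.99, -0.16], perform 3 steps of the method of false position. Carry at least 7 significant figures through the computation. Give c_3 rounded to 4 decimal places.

-0.5941

f(-0.990000) = -0.477210, f(-0.160000) = 0.866560
step 1: c = -0.695244, f(c) = -0.157766 < 0 → new bracket [-0.695244, -0.160000]
step 2: c = -0.612806, f(c) = -0.037328 < 0 → new bracket [-0.612806, -0.160000]
step 3: c = -0.594106, f(c) = -0.008118 < 0 → new bracket [-0.594106, -0.160000]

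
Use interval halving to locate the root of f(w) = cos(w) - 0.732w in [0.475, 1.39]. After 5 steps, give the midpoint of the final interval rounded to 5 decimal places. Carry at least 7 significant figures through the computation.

f(0.475000) = 0.541593, f(1.390000) = -0.837667 (opposite signs)
step 1: m = 0.932500, f(m) = -0.086762 < 0 → root in [0.475000, 0.932500]
step 2: m = 0.703750, f(m) = 0.247276 > 0 → root in [0.703750, 0.932500]
step 3: m = 0.818125, f(m) = 0.084723 > 0 → root in [0.818125, 0.932500]
step 4: m = 0.875312, f(m) = 0.000028 > 0 → root in [0.875312, 0.932500]
step 5: m = 0.903906, f(m) = -0.043114 < 0 → root in [0.875312, 0.903906]
Midpoint of [0.875312, 0.903906] = 0.889609

0.88961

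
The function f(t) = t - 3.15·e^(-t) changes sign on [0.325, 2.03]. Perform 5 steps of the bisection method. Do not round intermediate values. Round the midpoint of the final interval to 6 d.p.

1.097578

f(0.325000) = -1.950961, f(2.030000) = 1.616293 (opposite signs)
step 1: m = 1.177500, f(m) = 0.207149 > 0 → root in [0.325000, 1.177500]
step 2: m = 0.751250, f(m) = -0.734846 < 0 → root in [0.751250, 1.177500]
step 3: m = 0.964375, f(m) = -0.236472 < 0 → root in [0.964375, 1.177500]
step 4: m = 1.070937, f(m) = -0.008527 < 0 → root in [1.070937, 1.177500]
step 5: m = 1.124219, f(m) = 0.100764 > 0 → root in [1.070937, 1.124219]
Midpoint of [1.070937, 1.124219] = 1.097578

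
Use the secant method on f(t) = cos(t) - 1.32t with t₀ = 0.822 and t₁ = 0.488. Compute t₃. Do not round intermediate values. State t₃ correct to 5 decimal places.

Secant update: t_(k+1) = t_k − f(t_k)·(t_k − t_(k-1))/(f(t_k) − f(t_(k-1))).
f(t_0) = -0.404282, f(t_1) = 0.239112
t_2 = 0.488000 - (0.239112)·(0.488000 - 0.822000)/(0.239112 - (-0.404282)) = 0.612128; f(t_2) = 0.010418
t_3 = 0.612128 - (0.010418)·(0.612128 - 0.488000)/(0.010418 - (0.239112)) = 0.617783; f(t_3) = -0.000308

0.61778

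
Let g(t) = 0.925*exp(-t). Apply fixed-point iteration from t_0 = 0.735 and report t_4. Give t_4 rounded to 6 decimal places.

0.554961

t_1 = g(0.735000) = 0.443543
t_2 = g(0.443543) = 0.593627
t_3 = g(0.593627) = 0.510896
t_4 = g(0.510896) = 0.554961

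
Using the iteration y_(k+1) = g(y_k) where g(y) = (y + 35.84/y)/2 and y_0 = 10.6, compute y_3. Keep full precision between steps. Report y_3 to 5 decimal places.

5.98708

y_1 = g(10.600000) = 6.990566
y_2 = g(6.990566) = 6.058738
y_3 = g(6.058738) = 5.987081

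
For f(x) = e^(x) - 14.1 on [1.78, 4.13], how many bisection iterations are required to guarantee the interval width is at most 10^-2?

8

Initial width b − a = 4.13 − 1.78 = 2.350000.
After n steps the width is (b−a)/2^n; need (b−a)/2^n ≤ 10^-2.
So n ≥ log₂(2.350000/10^-2) = log₂(235.0000) ≈ 7.8765.
Hence n = 8.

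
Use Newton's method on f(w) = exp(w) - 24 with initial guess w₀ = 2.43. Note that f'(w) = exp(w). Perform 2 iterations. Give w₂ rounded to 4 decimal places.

3.2372

Newton update: w ← w − f(w)/f'(w).
w_0 = 2.430000: f = -12.641118, f' = 11.358882 → w_1 = 2.430000 - (-12.641118)/(11.358882) = 3.542884
w_1 = 3.542884: f = 10.566465, f' = 34.566465 → w_2 = 3.542884 - (10.566465)/(34.566465) = 3.237199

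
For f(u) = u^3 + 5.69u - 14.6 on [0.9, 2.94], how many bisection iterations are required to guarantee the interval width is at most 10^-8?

Initial width b − a = 2.94 − 0.9 = 2.040000.
After n steps the width is (b−a)/2^n; need (b−a)/2^n ≤ 10^-8.
So n ≥ log₂(2.040000/10^-8) = log₂(204000000.0000) ≈ 27.6040.
Hence n = 28.

28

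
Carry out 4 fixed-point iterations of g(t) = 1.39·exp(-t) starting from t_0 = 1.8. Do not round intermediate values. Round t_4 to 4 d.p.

0.8770

t_1 = g(1.800000) = 0.229765
t_2 = g(0.229765) = 1.104661
t_3 = g(1.104661) = 0.460539
t_4 = g(0.460539) = 0.877011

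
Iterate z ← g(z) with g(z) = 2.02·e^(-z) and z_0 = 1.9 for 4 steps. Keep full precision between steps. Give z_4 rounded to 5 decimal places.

z_1 = g(1.900000) = 0.302129
z_2 = g(0.302129) = 1.493271
z_3 = g(1.493271) = 0.453766
z_4 = g(0.453766) = 1.283167

1.28317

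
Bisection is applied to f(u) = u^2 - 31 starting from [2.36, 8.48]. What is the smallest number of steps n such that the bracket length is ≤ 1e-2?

Initial width b − a = 8.48 − 2.36 = 6.120000.
After n steps the width is (b−a)/2^n; need (b−a)/2^n ≤ 1e-2.
So n ≥ log₂(6.120000/1e-2) = log₂(612.0000) ≈ 9.2574.
Hence n = 10.

10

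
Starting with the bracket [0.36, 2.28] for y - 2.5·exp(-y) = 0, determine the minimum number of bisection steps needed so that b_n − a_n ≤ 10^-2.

8

Initial width b − a = 2.28 − 0.36 = 1.920000.
After n steps the width is (b−a)/2^n; need (b−a)/2^n ≤ 10^-2.
So n ≥ log₂(1.920000/10^-2) = log₂(192.0000) ≈ 7.5850.
Hence n = 8.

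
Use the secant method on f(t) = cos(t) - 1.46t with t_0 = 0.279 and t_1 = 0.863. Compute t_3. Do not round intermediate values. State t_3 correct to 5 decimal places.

0.57389

f(t_0) = 0.553991, f(t_1) = -0.609819
t_2 = 0.863000 - (-0.609819)·(0.863000 - 0.279000)/(-0.609819 - (0.553991)) = 0.556993; f(t_2) = 0.035639
t_3 = 0.556993 - (0.035639)·(0.556993 - 0.863000)/(0.035639 - (-0.609819)) = 0.573889; f(t_3) = 0.001918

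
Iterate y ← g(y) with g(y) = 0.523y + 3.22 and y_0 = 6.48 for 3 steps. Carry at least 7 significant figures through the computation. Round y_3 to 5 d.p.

y_1 = g(6.480000) = 6.609040
y_2 = g(6.609040) = 6.676528
y_3 = g(6.676528) = 6.711824

6.71182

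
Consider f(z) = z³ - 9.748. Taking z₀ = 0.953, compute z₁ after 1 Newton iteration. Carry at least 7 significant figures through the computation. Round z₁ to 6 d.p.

f'(z) = 3z²
z_0 = 0.953000: f = -8.882477, f' = 2.724627 → z_1 = 0.953000 - (-8.882477)/(2.724627) = 4.213071

4.213071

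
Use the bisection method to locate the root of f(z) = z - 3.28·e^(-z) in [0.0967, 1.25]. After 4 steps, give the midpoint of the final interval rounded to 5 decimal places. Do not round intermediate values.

1.06980

f(0.096700) = -2.880977, f(1.250000) = 0.310264 (opposite signs)
step 1: m = 0.673350, f(m) = -0.999441 < 0 → root in [0.673350, 1.250000]
step 2: m = 0.961675, f(m) = -0.292112 < 0 → root in [0.961675, 1.250000]
step 3: m = 1.105838, f(m) = 0.020375 > 0 → root in [0.961675, 1.105838]
step 4: m = 1.033756, f(m) = -0.132836 < 0 → root in [1.033756, 1.105838]
Midpoint of [1.033756, 1.105838] = 1.069797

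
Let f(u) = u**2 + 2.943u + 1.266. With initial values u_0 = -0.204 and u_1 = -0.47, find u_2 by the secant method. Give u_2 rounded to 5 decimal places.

-0.51570

f(u_0) = 0.707244, f(u_1) = 0.103690
u_2 = -0.470000 - (0.103690)·(-0.470000 - -0.204000)/(0.103690 - (0.707244)) = -0.515699; f(u_2) = 0.014244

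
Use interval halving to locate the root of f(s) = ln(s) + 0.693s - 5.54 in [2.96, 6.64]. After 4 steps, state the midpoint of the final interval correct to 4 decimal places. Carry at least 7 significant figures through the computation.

5.6050

f(2.960000) = -2.403531, f(6.640000) = 0.954632 (opposite signs)
step 1: m = 4.800000, f(m) = -0.644984 < 0 → root in [4.800000, 6.640000]
step 2: m = 5.720000, f(m) = 0.167929 > 0 → root in [4.800000, 5.720000]
step 3: m = 5.260000, f(m) = -0.234689 < 0 → root in [5.260000, 5.720000]
step 4: m = 5.490000, f(m) = -0.032502 < 0 → root in [5.490000, 5.720000]
Midpoint of [5.490000, 5.720000] = 5.605000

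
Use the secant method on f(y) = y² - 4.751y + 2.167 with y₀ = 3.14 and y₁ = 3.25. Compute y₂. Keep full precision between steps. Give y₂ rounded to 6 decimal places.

4.904210

f(y_0) = -2.891540, f(y_1) = -2.711250
y_2 = 3.250000 - (-2.711250)·(3.250000 - 3.140000)/(-2.711250 - (-2.891540)) = 4.904210; f(y_2) = 2.918373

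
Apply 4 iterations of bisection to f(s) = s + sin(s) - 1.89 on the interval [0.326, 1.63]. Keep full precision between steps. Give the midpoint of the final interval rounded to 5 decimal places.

f(0.326000) = -1.243744, f(1.630000) = 0.738248 (opposite signs)
step 1: m = 0.978000, f(m) = -0.082618 < 0 → root in [0.978000, 1.630000]
step 2: m = 1.304000, f(m) = 0.378620 > 0 → root in [0.978000, 1.304000]
step 3: m = 1.141000, f(m) = 0.160051 > 0 → root in [0.978000, 1.141000]
step 4: m = 1.059500, f(m) = 0.041611 > 0 → root in [0.978000, 1.059500]
Midpoint of [0.978000, 1.059500] = 1.018750

1.01875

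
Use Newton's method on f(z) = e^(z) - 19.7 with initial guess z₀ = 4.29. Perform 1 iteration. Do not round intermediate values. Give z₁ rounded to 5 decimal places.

Newton update: z ← z − f(z)/f'(z).
f'(z) = e^(z)
z_0 = 4.290000: f = 53.266468, f' = 72.966468 → z_1 = 4.290000 - (53.266468)/(72.966468) = 3.559987

3.55999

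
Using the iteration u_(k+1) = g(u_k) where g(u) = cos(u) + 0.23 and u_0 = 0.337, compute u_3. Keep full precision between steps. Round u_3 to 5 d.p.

u_1 = g(0.337000) = 1.173751
u_2 = g(1.173751) = 0.616695
u_3 = g(0.616695) = 1.045794

1.04579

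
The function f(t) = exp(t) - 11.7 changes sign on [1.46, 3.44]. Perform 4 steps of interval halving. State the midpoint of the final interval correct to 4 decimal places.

2.5119

f(1.460000) = -7.394040, f(3.440000) = 19.486958 (opposite signs)
step 1: m = 2.450000, f(m) = -0.111653 < 0 → root in [2.450000, 3.440000]
step 2: m = 2.945000, f(m) = 7.310662 > 0 → root in [2.450000, 2.945000]
step 3: m = 2.697500, f(m) = 3.142579 > 0 → root in [2.450000, 2.697500]
step 4: m = 2.573750, f(m) = 1.414913 > 0 → root in [2.450000, 2.573750]
Midpoint of [2.450000, 2.573750] = 2.511875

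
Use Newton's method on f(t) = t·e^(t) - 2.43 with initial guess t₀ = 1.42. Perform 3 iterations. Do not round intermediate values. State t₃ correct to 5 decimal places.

0.94485

Newton update: t ← t − f(t)/f'(t).
f'(t) = (t + 1)·e^(t)
t_0 = 1.420000: f = 3.444711, f' = 10.011831 → t_1 = 1.420000 - (3.444711)/(10.011831) = 1.075936
t_1 = 1.075936: f = 0.725437, f' = 6.088173 → t_2 = 1.075936 - (0.725437)/(6.088173) = 0.956781
t_2 = 0.956781: f = 0.060790, f' = 5.094093 → t_3 = 0.956781 - (0.060790)/(5.094093) = 0.944847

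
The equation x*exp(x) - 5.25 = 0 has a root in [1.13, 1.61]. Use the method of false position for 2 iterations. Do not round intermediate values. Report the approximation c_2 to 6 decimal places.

False-position update: c = (a·f(b) − b·f(a))/(f(b) − f(a)); replace the endpoint whose sign matches f(c).
f(1.130000) = -1.751908, f(1.610000) = 2.804526
step 1: c = 1.314556, f(c) = -0.355782 < 0 → new bracket [1.314556, 1.610000]
step 2: c = 1.347816, f(c) = -0.062240 < 0 → new bracket [1.347816, 1.610000]

1.347816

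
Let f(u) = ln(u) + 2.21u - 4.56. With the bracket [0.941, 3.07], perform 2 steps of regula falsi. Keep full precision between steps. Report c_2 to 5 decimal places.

f(0.941000) = -2.541202, f(3.070000) = 3.346378
step 1: c = 1.859921, f(c) = 0.170959 > 0 → new bracket [0.941000, 1.859921]
step 2: c = 1.801997, f(c) = 0.011310 > 0 → new bracket [0.941000, 1.801997]

1.80200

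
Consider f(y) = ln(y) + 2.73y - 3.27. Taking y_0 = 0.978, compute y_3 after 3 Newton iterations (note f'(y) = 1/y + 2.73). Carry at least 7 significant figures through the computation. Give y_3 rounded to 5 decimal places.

y_0 = 0.978000: f = -0.622306, f' = 3.752495 → y_1 = 0.978000 - (-0.622306)/(3.752495) = 1.143838
y_1 = 1.143838: f = -0.012934, f' = 3.604250 → y_2 = 1.143838 - (-0.012934)/(3.604250) = 1.147426
y_2 = 1.147426: f = -0.000005, f' = 3.601516 → y_3 = 1.147426 - (-0.000005)/(3.601516) = 1.147428

1.14743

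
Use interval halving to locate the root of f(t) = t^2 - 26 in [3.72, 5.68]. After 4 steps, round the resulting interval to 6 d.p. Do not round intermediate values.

[5.067500, 5.190000]

f(3.720000) = -12.161600, f(5.680000) = 6.262400 (opposite signs)
step 1: m = 4.700000, f(m) = -3.910000 < 0 → root in [4.700000, 5.680000]
step 2: m = 5.190000, f(m) = 0.936100 > 0 → root in [4.700000, 5.190000]
step 3: m = 4.945000, f(m) = -1.546975 < 0 → root in [4.945000, 5.190000]
step 4: m = 5.067500, f(m) = -0.320444 < 0 → root in [5.067500, 5.190000]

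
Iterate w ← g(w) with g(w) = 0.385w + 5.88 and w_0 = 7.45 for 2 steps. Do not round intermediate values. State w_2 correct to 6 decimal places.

9.248076

w_1 = g(7.450000) = 8.748250
w_2 = g(8.748250) = 9.248076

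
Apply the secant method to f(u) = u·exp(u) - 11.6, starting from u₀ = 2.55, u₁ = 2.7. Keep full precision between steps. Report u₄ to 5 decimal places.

1.86319

f(u_0) = 21.058115, f(u_1) = 28.575276
u_2 = 2.700000 - (28.575276)·(2.700000 - 2.550000)/(28.575276 - (21.058115)) = 2.129799; f(u_2) = 6.318378
u_3 = 2.129799 - (6.318378)·(2.129799 - 2.700000)/(6.318378 - (28.575276)) = 1.967928; f(u_3) = 2.482172
u_4 = 1.967928 - (2.482172)·(1.967928 - 2.129799)/(2.482172 - (6.318378)) = 1.863192; f(u_4) = 0.406912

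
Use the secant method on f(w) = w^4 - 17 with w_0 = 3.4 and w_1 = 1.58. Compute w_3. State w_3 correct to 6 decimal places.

f(w_0) = 116.633600, f(w_1) = -10.767987
w_2 = 1.580000 - (-10.767987)·(1.580000 - 3.400000)/(-10.767987 - (116.633600)) = 1.733826; f(w_2) = -7.963037
w_3 = 1.733826 - (-7.963037)·(1.733826 - 1.580000)/(-7.963037 - (-10.767987)) = 2.170528; f(w_3) = 5.195325

2.170528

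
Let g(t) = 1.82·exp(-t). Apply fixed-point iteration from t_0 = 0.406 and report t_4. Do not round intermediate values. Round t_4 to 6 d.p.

0.631015

t_1 = g(0.406000) = 1.212685
t_2 = g(1.212685) = 0.541264
t_3 = g(0.541264) = 1.059262
t_4 = g(1.059262) = 0.631015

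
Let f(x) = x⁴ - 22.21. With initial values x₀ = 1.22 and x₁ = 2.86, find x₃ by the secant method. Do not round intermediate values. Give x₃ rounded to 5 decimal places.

f(x_0) = -19.994665, f(x_1) = 44.695856
x_2 = 2.860000 - (44.695856)·(2.860000 - 1.220000)/(44.695856 - (-19.994665)) = 1.726894; f(x_2) = -13.316700
x_3 = 1.726894 - (-13.316700)·(1.726894 - 2.860000)/(-13.316700 - (44.695856)) = 1.986997; f(x_3) = -6.622054

1.98700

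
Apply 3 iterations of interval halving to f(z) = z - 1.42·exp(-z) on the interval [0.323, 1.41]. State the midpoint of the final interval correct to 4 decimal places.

f(0.323000) = -0.705043, f(1.410000) = 1.063317 (opposite signs)
step 1: m = 0.866500, f(m) = 0.269503 > 0 → root in [0.323000, 0.866500]
step 2: m = 0.594750, f(m) = -0.188665 < 0 → root in [0.594750, 0.866500]
step 3: m = 0.730625, f(m) = 0.046742 > 0 → root in [0.594750, 0.730625]
Midpoint of [0.594750, 0.730625] = 0.662687

0.6627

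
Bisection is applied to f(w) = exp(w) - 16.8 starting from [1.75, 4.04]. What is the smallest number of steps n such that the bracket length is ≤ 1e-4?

Initial width b − a = 4.04 − 1.75 = 2.290000.
After n steps the width is (b−a)/2^n; need (b−a)/2^n ≤ 1e-4.
So n ≥ log₂(2.290000/1e-4) = log₂(22900.0000) ≈ 14.4831.
Hence n = 15.

15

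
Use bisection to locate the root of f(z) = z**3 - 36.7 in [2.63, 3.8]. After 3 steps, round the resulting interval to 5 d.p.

[3.21500, 3.36125]

f(2.630000) = -18.508553, f(3.800000) = 18.172000 (opposite signs)
step 1: m = 3.215000, f(m) = -3.469037 < 0 → root in [3.215000, 3.800000]
step 2: m = 3.507500, f(m) = 6.451216 > 0 → root in [3.215000, 3.507500]
step 3: m = 3.361250, f(m) = 1.275408 > 0 → root in [3.215000, 3.361250]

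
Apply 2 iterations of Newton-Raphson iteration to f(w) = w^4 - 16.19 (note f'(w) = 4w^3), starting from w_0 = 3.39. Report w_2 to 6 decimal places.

2.203180

Newton update: w ← w − f(w)/f'(w).
w_0 = 3.390000: f = 115.878362, f' = 155.832876 → w_1 = 3.390000 - (115.878362)/(155.832876) = 2.646393
w_1 = 2.646393: f = 32.857580, f' = 74.134981 → w_2 = 2.646393 - (32.857580)/(74.134981) = 2.203180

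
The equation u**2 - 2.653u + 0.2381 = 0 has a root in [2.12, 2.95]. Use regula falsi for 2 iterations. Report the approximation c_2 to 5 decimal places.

False-position update: c = (a·f(b) − b·f(a))/(f(b) − f(a)); replace the endpoint whose sign matches f(c).
f(2.120000) = -0.891860, f(2.950000) = 1.114250
step 1: c = 2.488995, f(c) = -0.170109 < 0 → new bracket [2.488995, 2.950000]
step 2: c = 2.550053, f(c) = -0.024420 < 0 → new bracket [2.550053, 2.950000]

2.55005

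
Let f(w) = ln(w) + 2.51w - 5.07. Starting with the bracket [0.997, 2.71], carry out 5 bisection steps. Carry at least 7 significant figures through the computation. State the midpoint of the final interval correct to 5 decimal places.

1.77320

f(0.997000) = -2.570535, f(2.710000) = 2.729049 (opposite signs)
step 1: m = 1.853500, f(m) = 0.199361 > 0 → root in [0.997000, 1.853500]
step 2: m = 1.425250, f(m) = -1.138275 < 0 → root in [1.425250, 1.853500]
step 3: m = 1.639375, f(m) = -0.460854 < 0 → root in [1.639375, 1.853500]
step 4: m = 1.746437, f(m) = -0.128864 < 0 → root in [1.746437, 1.853500]
step 5: m = 1.799969, f(m) = 0.035691 > 0 → root in [1.746437, 1.799969]
Midpoint of [1.746437, 1.799969] = 1.773203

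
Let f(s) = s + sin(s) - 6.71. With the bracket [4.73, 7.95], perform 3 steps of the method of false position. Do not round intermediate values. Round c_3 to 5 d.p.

f(4.730000) = -2.979845, f(7.950000) = 2.235394
step 1: c = 6.569820, f(c) = 0.142546 > 0 → new bracket [4.730000, 6.569820]
step 2: c = 6.485827, f(c) = -0.022915 < 0 → new bracket [6.485827, 6.569820]
step 3: c = 6.497460, f(c) = 0.000098 > 0 → new bracket [6.485827, 6.497460]

6.49746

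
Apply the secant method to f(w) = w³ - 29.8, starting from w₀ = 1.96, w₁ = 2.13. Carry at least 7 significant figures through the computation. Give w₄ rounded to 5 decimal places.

3.06148

Secant update: w_(k+1) = w_k − f(w_k)·(w_k − w_(k-1))/(f(w_k) − f(w_(k-1))).
f(w_0) = -22.270464, f(w_1) = -20.136403
w_2 = 2.130000 - (-20.136403)·(2.130000 - 1.960000)/(-20.136403 - (-22.270464)) = 3.734072; f(w_2) = 22.265282
w_3 = 3.734072 - (22.265282)·(3.734072 - 2.130000)/(22.265282 - (-20.136403)) = 2.891768; f(w_3) = -5.618103
w_4 = 2.891768 - (-5.618103)·(2.891768 - 3.734072)/(-5.618103 - (22.265282)) = 3.061480; f(w_4) = -1.105780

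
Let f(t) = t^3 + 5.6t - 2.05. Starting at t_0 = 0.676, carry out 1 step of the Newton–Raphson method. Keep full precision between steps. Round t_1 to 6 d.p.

0.382708

f'(t) = 3t^2 + 5.6
t_0 = 0.676000: f = 2.044516, f' = 6.970928 → t_1 = 0.676000 - (2.044516)/(6.970928) = 0.382708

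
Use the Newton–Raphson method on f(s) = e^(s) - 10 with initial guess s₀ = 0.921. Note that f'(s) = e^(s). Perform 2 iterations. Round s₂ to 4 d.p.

s_0 = 0.921000: f = -7.488199, f' = 2.511801 → s_1 = 0.921000 - (-7.488199)/(2.511801) = 3.902207
s_1 = 3.902207: f = 39.511611, f' = 49.511611 → s_2 = 3.902207 - (39.511611)/(49.511611) = 3.104180

3.1042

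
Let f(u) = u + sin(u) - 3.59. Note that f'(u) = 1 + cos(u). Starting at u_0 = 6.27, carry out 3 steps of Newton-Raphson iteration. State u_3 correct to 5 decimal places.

u_0 = 6.270000: f = 2.666815, f' = 1.999913 → u_1 = 6.270000 - (2.666815)/(1.999913) = 4.936535
u_1 = 4.936535: f = 0.371550, f' = 1.222273 → u_2 = 4.936535 - (0.371550)/(1.222273) = 4.632552
u_2 = 4.632552: f = 0.045737, f' = 0.920247 → u_3 = 4.632552 - (0.045737)/(0.920247) = 4.582851

4.58285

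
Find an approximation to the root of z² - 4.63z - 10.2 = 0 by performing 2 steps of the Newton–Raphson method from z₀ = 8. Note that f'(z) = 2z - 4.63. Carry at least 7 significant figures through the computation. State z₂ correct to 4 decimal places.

6.2679

z_0 = 8.000000: f = 16.760000, f' = 11.370000 → z_1 = 8.000000 - (16.760000)/(11.370000) = 6.525945
z_1 = 6.525945: f = 2.172837, f' = 8.421891 → z_2 = 6.525945 - (2.172837)/(8.421891) = 6.267947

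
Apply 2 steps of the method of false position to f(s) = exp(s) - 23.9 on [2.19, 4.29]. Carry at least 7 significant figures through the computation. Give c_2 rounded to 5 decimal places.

2.93728

f(2.190000) = -14.964787, f(4.290000) = 49.066468
step 1: c = 2.680792, f(c) = -9.303345 < 0 → new bracket [2.680792, 4.290000]
step 2: c = 2.937278, f(c) = -5.035574 < 0 → new bracket [2.937278, 4.290000]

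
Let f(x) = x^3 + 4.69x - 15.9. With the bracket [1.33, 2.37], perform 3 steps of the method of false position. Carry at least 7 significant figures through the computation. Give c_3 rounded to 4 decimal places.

1.9060

False-position update: c = (a·f(b) − b·f(a))/(f(b) − f(a)); replace the endpoint whose sign matches f(c).
f(1.330000) = -7.309663, f(2.370000) = 8.527353
step 1: c = 1.810018, f(c) = -1.481101 < 0 → new bracket [1.810018, 2.370000]
step 2: c = 1.892887, f(c) = -0.240110 < 0 → new bracket [1.892887, 2.370000]
step 3: c = 1.905953, f(c) = -0.037404 < 0 → new bracket [1.905953, 2.370000]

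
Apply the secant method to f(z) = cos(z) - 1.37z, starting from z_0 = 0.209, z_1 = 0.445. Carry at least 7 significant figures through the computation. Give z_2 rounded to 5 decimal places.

0.61830

f(z_0) = 0.691909, f(z_1) = 0.292961
z_2 = 0.445000 - (0.292961)·(0.445000 - 0.209000)/(0.292961 - (0.691909)) = 0.618302; f(z_2) = -0.032211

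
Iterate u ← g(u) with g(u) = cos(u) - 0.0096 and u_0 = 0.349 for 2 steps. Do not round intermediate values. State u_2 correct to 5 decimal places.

u_1 = g(0.349000) = 0.930115
u_2 = g(0.930115) = 0.588142

0.58814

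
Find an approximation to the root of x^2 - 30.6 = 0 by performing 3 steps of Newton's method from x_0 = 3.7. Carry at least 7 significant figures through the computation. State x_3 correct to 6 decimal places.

5.531753

f'(x) = 2x
x_0 = 3.700000: f = -16.910000, f' = 7.400000 → x_1 = 3.700000 - (-16.910000)/(7.400000) = 5.985135
x_1 = 5.985135: f = 5.221843, f' = 11.970270 → x_2 = 5.985135 - (5.221843)/(11.970270) = 5.548901
x_2 = 5.548901: f = 0.190300, f' = 11.097802 → x_3 = 5.548901 - (0.190300)/(11.097802) = 5.531753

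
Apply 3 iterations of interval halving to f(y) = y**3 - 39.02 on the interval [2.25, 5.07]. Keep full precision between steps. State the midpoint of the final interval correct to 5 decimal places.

3.48375

f(2.250000) = -27.629375, f(5.070000) = 91.303843 (opposite signs)
step 1: m = 3.660000, f(m) = 10.007896 > 0 → root in [2.250000, 3.660000]
step 2: m = 2.955000, f(m) = -13.216866 < 0 → root in [2.955000, 3.660000]
step 3: m = 3.307500, f(m) = -2.837418 < 0 → root in [3.307500, 3.660000]
Midpoint of [3.307500, 3.660000] = 3.483750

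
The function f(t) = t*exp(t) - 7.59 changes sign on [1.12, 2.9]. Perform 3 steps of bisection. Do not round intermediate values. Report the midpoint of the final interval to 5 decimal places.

f(1.120000) = -4.157363, f(2.900000) = 45.115022 (opposite signs)
step 1: m = 2.010000, f(m) = 7.411268 > 0 → root in [1.120000, 2.010000]
step 2: m = 1.565000, f(m) = -0.105114 < 0 → root in [1.565000, 2.010000]
step 3: m = 1.787500, f(m) = 3.089414 > 0 → root in [1.565000, 1.787500]
Midpoint of [1.565000, 1.787500] = 1.676250

1.67625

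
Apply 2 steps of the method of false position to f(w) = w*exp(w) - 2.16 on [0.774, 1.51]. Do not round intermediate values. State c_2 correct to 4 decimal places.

f(0.774000) = -0.481641, f(1.510000) = 4.675363
step 1: c = 0.842739, f(c) = -0.202553 < 0 → new bracket [0.842739, 1.510000]
step 2: c = 0.870447, f(c) = -0.081393 < 0 → new bracket [0.870447, 1.510000]

0.8704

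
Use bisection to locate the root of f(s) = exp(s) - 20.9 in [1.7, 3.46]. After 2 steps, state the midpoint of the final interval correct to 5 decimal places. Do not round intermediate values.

f(1.700000) = -15.426053, f(3.460000) = 10.916977 (opposite signs)
step 1: m = 2.580000, f(m) = -7.702862 < 0 → root in [2.580000, 3.460000]
step 2: m = 3.020000, f(m) = -0.408708 < 0 → root in [3.020000, 3.460000]
Midpoint of [3.020000, 3.460000] = 3.240000

3.24000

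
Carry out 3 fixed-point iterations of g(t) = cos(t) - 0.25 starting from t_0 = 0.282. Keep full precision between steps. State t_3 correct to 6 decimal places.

0.623702

t_1 = g(0.282000) = 0.710501
t_2 = g(0.710501) = 0.508035
t_3 = g(0.508035) = 0.623702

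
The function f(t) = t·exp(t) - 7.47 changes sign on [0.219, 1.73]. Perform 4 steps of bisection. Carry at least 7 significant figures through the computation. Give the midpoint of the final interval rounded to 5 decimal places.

1.58834

f(0.219000) = -7.197382, f(1.730000) = 2.288331 (opposite signs)
step 1: m = 0.974500, f(m) = -4.887729 < 0 → root in [0.974500, 1.730000]
step 2: m = 1.352250, f(m) = -2.242047 < 0 → root in [1.352250, 1.730000]
step 3: m = 1.541125, f(m) = -0.273191 < 0 → root in [1.541125, 1.730000]
step 4: m = 1.635563, f(m) = 0.924270 > 0 → root in [1.541125, 1.635563]
Midpoint of [1.541125, 1.635563] = 1.588344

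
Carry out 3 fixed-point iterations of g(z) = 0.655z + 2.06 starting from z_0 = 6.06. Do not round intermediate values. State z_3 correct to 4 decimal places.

5.9960

z_1 = g(6.060000) = 6.029300
z_2 = g(6.029300) = 6.009192
z_3 = g(6.009192) = 5.996020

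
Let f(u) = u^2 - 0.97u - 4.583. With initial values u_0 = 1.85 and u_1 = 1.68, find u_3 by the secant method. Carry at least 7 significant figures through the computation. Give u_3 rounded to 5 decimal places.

f(u_0) = -2.955000, f(u_1) = -3.390200
u_2 = 1.680000 - (-3.390200)·(1.680000 - 1.850000)/(-3.390200 - (-2.955000)) = 3.004297; f(u_2) = 1.528632
u_3 = 3.004297 - (1.528632)·(3.004297 - 1.680000)/(1.528632 - (-3.390200)) = 2.592743; f(u_3) = -0.375643

2.59274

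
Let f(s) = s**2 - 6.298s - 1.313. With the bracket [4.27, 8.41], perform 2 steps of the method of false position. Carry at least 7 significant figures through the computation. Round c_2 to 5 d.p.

f(4.270000) = -9.972560, f(8.410000) = 16.448920
step 1: c = 5.832607, f(c) = -4.027453 < 0 → new bracket [5.832607, 8.410000]
step 2: c = 6.339549, f(c) = -1.049598 < 0 → new bracket [6.339549, 8.410000]

6.33955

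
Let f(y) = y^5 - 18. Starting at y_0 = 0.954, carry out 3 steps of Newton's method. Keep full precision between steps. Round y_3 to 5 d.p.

f'(y) = 5y^4
y_0 = 0.954000: f = -17.209791, f' = 4.141556 → y_1 = 0.954000 - (-17.209791)/(4.141556) = 5.109393
y_1 = 5.109393: f = 3464.142322, f' = 3407.589085 → y_2 = 5.109393 - (3464.142322)/(3407.589085) = 4.092797
y_2 = 4.092797: f = 1130.420277, f' = 1402.977434 → y_3 = 4.092797 - (1130.420277)/(1402.977434) = 3.287067

3.28707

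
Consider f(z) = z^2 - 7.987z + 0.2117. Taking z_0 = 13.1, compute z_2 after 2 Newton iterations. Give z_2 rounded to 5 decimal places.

f'(z) = 2z - 7.987
z_0 = 13.100000: f = 67.192000, f' = 18.213000 → z_1 = 13.100000 - (67.192000)/(18.213000) = 9.410767
z_1 = 9.410767: f = 13.610440, f' = 10.834534 → z_2 = 9.410767 - (13.610440)/(10.834534) = 8.154558

8.15456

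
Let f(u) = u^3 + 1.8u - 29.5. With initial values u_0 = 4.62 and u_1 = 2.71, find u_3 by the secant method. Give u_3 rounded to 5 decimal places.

f(u_0) = 77.427128, f(u_1) = -4.719489
u_2 = 2.710000 - (-4.719489)·(2.710000 - 4.620000)/(-4.719489 - (77.427128)) = 2.819733; f(u_2) = -2.005073
u_3 = 2.819733 - (-2.005073)·(2.819733 - 2.710000)/(-2.005073 - (-4.719489)) = 2.900791; f(u_3) = 0.130378

2.90079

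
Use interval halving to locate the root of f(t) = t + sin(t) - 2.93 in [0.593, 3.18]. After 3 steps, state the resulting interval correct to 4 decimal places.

[1.8865, 2.2099]

f(0.593000) = -1.778149, f(3.180000) = 0.211602 (opposite signs)
step 1: m = 1.886500, f(m) = -0.092922 < 0 → root in [1.886500, 3.180000]
step 2: m = 2.533250, f(m) = 0.174758 > 0 → root in [1.886500, 2.533250]
step 3: m = 2.209875, f(m) = 0.082521 > 0 → root in [1.886500, 2.209875]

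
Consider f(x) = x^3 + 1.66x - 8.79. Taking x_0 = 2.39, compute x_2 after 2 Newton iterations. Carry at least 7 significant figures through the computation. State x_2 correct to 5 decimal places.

1.80405

Newton update: x ← x − f(x)/f'(x).
f'(x) = 3x^2 + 1.66
x_0 = 2.390000: f = 8.829319, f' = 18.796300 → x_1 = 2.390000 - (8.829319)/(18.796300) = 1.920263
x_1 = 1.920263: f = 1.478433, f' = 12.722229 → x_2 = 1.920263 - (1.478433)/(12.722229) = 1.804054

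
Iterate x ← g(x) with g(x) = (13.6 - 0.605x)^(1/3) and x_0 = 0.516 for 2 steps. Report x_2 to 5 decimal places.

2.30000

x_1 = g(0.516000) = 2.368561
x_2 = g(2.368561) = 2.300001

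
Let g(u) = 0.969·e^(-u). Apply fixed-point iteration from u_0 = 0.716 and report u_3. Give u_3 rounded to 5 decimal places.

0.52995

u_1 = g(0.716000) = 0.473553
u_2 = g(0.473553) = 0.603479
u_3 = g(0.603479) = 0.529952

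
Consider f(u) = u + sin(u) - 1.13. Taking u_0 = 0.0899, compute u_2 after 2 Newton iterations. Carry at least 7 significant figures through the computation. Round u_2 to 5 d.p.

f'(u) = 1 + cos(u)
u_0 = 0.089900: f = -0.950321, f' = 1.995962 → u_1 = 0.089900 - (-0.950321)/(1.995962) = 0.566022
u_1 = 0.566022: f = -0.027700, f' = 1.844041 → u_2 = 0.566022 - (-0.027700)/(1.844041) = 0.581043

0.58104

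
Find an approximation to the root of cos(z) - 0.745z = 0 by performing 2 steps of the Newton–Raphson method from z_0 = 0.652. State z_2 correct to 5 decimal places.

0.86783

Newton update: z ← z − f(z)/f'(z).
f'(z) = -sin(z) - 0.745
z_0 = 0.652000: f = 0.309132, f' = -1.351777 → z_1 = 0.652000 - (0.309132)/(-1.351777) = 0.880685
z_1 = 0.880685: f = -0.019488, f' = -1.516175 → z_2 = 0.880685 - (-0.019488)/(-1.516175) = 0.867832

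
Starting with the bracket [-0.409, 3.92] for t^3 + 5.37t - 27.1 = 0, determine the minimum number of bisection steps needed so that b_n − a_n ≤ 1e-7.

26

Initial width b − a = 3.92 − -0.409 = 4.329000.
After n steps the width is (b−a)/2^n; need (b−a)/2^n ≤ 1e-7.
So n ≥ log₂(4.329000/1e-7) = log₂(43290000.0000) ≈ 25.3675.
Hence n = 26.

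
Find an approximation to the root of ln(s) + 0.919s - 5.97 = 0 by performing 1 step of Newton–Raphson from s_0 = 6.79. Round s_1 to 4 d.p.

Newton update: s ← s − f(s)/f'(s).
f'(s) = 1/s + 0.919
s_0 = 6.790000: f = 2.185461, f' = 1.066275 → s_1 = 6.790000 - (2.185461)/(1.066275) = 4.740379

4.7404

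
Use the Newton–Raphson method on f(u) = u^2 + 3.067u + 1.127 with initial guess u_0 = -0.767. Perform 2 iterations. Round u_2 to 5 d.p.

-0.42446

f'(u) = 2u + 3.067
u_0 = -0.767000: f = -0.637100, f' = 1.533000 → u_1 = -0.767000 - (-0.637100)/(1.533000) = -0.351410
u_1 = -0.351410: f = 0.172715, f' = 2.364181 → u_2 = -0.351410 - (0.172715)/(2.364181) = -0.424465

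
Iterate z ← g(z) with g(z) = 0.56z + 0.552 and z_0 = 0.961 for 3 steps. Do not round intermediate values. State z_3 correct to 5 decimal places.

1.20299

z_1 = g(0.961000) = 1.090160
z_2 = g(1.090160) = 1.162490
z_3 = g(1.162490) = 1.202994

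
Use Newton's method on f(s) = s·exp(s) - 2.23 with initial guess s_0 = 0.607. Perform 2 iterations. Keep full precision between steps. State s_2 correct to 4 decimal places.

0.9084

f'(s) = (s + 1)·exp(s)
s_0 = 0.607000: f = -1.116205, f' = 2.948714 → s_1 = 0.607000 - (-1.116205)/(2.948714) = 0.985539
s_1 = 0.985539: f = 0.410513, f' = 5.319770 → s_2 = 0.985539 - (0.410513)/(5.319770) = 0.908372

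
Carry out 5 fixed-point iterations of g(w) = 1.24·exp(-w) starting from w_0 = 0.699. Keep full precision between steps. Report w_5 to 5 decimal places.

w_1 = g(0.699000) = 0.616382
w_2 = g(0.616382) = 0.669469
w_3 = g(0.669469) = 0.634856
w_4 = g(0.634856) = 0.657215
w_5 = g(0.657215) = 0.642683

0.64268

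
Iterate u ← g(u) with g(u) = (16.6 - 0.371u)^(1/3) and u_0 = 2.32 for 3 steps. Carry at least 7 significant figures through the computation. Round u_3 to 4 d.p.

u_1 = g(2.320000) = 2.506080
u_2 = g(2.506080) = 2.502411
u_3 = g(2.502411) = 2.502483

2.5025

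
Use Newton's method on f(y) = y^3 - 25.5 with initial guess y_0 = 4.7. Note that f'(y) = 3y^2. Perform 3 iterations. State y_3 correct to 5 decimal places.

2.94596

y_0 = 4.700000: f = 78.323000, f' = 66.270000 → y_1 = 4.700000 - (78.323000)/(66.270000) = 3.518123
y_1 = 3.518123: f = 18.044469, f' = 37.131565 → y_2 = 3.518123 - (18.044469)/(37.131565) = 3.032162
y_2 = 3.032162: f = 2.377730, f' = 27.582028 → y_3 = 3.032162 - (2.377730)/(27.582028) = 2.945957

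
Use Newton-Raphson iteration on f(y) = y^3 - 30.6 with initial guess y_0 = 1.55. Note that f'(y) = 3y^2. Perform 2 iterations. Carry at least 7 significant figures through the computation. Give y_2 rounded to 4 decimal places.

3.8853

Newton update: y ← y − f(y)/f'(y).
y_0 = 1.550000: f = -26.876125, f' = 7.207500 → y_1 = 1.550000 - (-26.876125)/(7.207500) = 5.278911
y_1 = 5.278911: f = 116.506880, f' = 83.600700 → y_2 = 5.278911 - (116.506880)/(83.600700) = 3.885300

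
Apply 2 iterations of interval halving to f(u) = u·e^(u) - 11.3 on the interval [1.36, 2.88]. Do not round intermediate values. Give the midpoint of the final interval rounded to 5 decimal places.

f(1.360000) = -6.001177, f(2.880000) = 40.005107 (opposite signs)
step 1: m = 2.120000, f(m) = 6.362011 > 0 → root in [1.360000, 2.120000]
step 2: m = 1.740000, f(m) = -1.386622 < 0 → root in [1.740000, 2.120000]
Midpoint of [1.740000, 2.120000] = 1.930000

1.93000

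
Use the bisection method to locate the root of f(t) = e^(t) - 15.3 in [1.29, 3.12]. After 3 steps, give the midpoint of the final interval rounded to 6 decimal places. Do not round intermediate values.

2.776875

f(1.290000) = -11.667213, f(3.120000) = 7.346380 (opposite signs)
step 1: m = 2.205000, f(m) = -6.229748 < 0 → root in [2.205000, 3.120000]
step 2: m = 2.662500, f(m) = -0.967925 < 0 → root in [2.662500, 3.120000]
step 3: m = 2.891250, f(m) = 2.715815 > 0 → root in [2.662500, 2.891250]
Midpoint of [2.662500, 2.891250] = 2.776875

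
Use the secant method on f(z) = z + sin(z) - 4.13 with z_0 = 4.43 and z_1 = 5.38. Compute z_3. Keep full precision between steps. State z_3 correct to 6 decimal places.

5.059794

f(z_0) = -0.660392, f(z_1) = 0.464697
z_2 = 5.380000 - (0.464697)·(5.380000 - 4.430000)/(0.464697 - (-0.660392)) = 4.987620; f(z_2) = -0.104742
z_3 = 4.987620 - (-0.104742)·(4.987620 - 5.380000)/(-0.104742 - (0.464697)) = 5.059794; f(z_3) = -0.010465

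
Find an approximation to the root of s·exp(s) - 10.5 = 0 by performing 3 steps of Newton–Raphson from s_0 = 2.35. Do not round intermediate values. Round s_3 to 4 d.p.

f'(s) = (s + 1)·exp(s)
s_0 = 2.350000: f = 14.141089, f' = 35.126659 → s_1 = 2.350000 - (14.141089)/(35.126659) = 1.947426
s_1 = 1.947426: f = 3.152656, f' = 20.663273 → s_2 = 1.947426 - (3.152656)/(20.663273) = 1.794853
s_2 = 1.794853: f = 0.302481, f' = 16.821070 → s_3 = 1.794853 - (0.302481)/(16.821070) = 1.776871

1.7769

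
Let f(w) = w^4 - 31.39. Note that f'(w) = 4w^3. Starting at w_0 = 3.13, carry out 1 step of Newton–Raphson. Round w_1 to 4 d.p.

Newton update: w ← w − f(w)/f'(w).
w_0 = 3.130000: f = 64.589250, f' = 122.657188 → w_1 = 3.130000 - (64.589250)/(122.657188) = 2.603417

2.6034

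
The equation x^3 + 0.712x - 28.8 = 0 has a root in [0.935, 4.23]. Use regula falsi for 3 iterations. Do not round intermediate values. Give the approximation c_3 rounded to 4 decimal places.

2.8810

False-position update: c = (a·f(b) − b·f(a))/(f(b) − f(a)); replace the endpoint whose sign matches f(c).
f(0.935000) = -27.316880, f(4.230000) = 49.898727
step 1: c = 2.100686, f(c) = -18.034239 < 0 → new bracket [2.100686, 4.230000]
step 2: c = 2.665957, f(c) = -7.954011 < 0 → new bracket [2.665957, 4.230000]
step 3: c = 2.880993, f(c) = -2.836146 < 0 → new bracket [2.880993, 4.230000]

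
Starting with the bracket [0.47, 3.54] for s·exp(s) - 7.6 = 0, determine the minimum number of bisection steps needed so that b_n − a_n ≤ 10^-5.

Initial width b − a = 3.54 − 0.47 = 3.070000.
After n steps the width is (b−a)/2^n; need (b−a)/2^n ≤ 10^-5.
So n ≥ log₂(3.070000/10^-5) = log₂(307000.0000) ≈ 18.2279.
Hence n = 19.

19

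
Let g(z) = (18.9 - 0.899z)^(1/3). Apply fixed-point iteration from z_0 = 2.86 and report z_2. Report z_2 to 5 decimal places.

2.55194

z_1 = g(2.860000) = 2.536989
z_2 = g(2.536989) = 2.551940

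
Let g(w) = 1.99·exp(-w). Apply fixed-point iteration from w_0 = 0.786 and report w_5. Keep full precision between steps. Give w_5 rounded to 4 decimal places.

0.8796

w_1 = g(0.786000) = 0.906771
w_2 = g(0.906771) = 0.803614
w_3 = g(0.803614) = 0.890939
w_4 = g(0.890939) = 0.816438
w_5 = g(0.816438) = 0.879587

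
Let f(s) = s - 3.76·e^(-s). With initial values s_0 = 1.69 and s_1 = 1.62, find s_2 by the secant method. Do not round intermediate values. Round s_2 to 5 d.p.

Secant update: s_(k+1) = s_k − f(s_k)·(s_k − s_(k-1))/(f(s_k) − f(s_(k-1))).
f(s_0) = 0.996207, f(s_1) = 0.875901
s_2 = 1.620000 - (0.875901)·(1.620000 - 1.690000)/(0.875901 - (0.996207)) = 1.110356; f(s_2) = -0.128344

1.11036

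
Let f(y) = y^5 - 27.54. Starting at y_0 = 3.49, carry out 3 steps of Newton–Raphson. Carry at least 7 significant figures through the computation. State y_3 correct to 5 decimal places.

f'(y) = 5y^4
y_0 = 3.490000: f = 490.218378, f' = 741.774180 → y_1 = 3.490000 - (490.218378)/(741.774180) = 2.829127
y_1 = 2.829127: f = 153.703472, f' = 320.316937 → y_2 = 2.829127 - (153.703472)/(320.316937) = 2.349279
y_2 = 2.349279: f = 44.020453, f' = 152.303004 → y_3 = 2.349279 - (44.020453)/(152.303004) = 2.060247

2.06025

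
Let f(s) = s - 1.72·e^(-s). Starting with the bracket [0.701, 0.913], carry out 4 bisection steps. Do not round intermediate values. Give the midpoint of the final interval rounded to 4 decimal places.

f(0.701000) = -0.152273, f(0.913000) = 0.222732 (opposite signs)
step 1: m = 0.807000, f(m) = 0.039545 > 0 → root in [0.701000, 0.807000]
step 2: m = 0.754000, f(m) = -0.055227 < 0 → root in [0.754000, 0.807000]
step 3: m = 0.780500, f(m) = -0.007564 < 0 → root in [0.780500, 0.807000]
step 4: m = 0.793750, f(m) = 0.016059 > 0 → root in [0.780500, 0.793750]
Midpoint of [0.780500, 0.793750] = 0.787125

0.7871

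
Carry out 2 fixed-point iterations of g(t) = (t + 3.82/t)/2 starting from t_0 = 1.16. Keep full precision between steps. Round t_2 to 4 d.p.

t_1 = g(1.160000) = 2.226552
t_2 = g(2.226552) = 1.971105

1.9711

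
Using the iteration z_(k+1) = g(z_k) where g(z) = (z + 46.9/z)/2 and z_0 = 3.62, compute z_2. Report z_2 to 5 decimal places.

6.97338

z_1 = g(3.620000) = 8.287901
z_2 = g(8.287901) = 6.973376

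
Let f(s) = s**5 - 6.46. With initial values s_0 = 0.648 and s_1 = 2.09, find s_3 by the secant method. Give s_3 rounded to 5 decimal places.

1.06097

Secant update: s_(k+1) = s_k − f(s_k)·(s_k − s_(k-1))/(f(s_k) − f(s_(k-1))).
f(s_0) = -6.345745, f(s_1) = 33.417822
s_2 = 2.090000 - (33.417822)·(2.090000 - 0.648000)/(33.417822 - (-6.345745)) = 0.878124; f(s_2) = -5.937868
s_3 = 0.878124 - (-5.937868)·(0.878124 - 2.090000)/(-5.937868 - (33.417822)) = 1.060968; f(s_3) = -5.115650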